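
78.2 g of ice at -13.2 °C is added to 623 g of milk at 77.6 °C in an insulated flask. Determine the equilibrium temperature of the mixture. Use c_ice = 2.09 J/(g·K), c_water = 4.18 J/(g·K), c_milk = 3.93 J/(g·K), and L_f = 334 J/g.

Sum of m c ΔT and latent-heat terms is zero:
warm ice to 0 °C: 78.2·2.09·(0 − (-13.2)) = 2157.4; latent heat to melt: 78.2·334 = 26119; meltwater 0→T: 78.2·4.18·T = 326.88 T; milk: 2448.4(T − 77.6)
2775.3 T = 189995 − 28276 = 161719
T ≈ 58.27 °C (positive, so assuming full melt was valid).

T_f ≈ 58.3 °C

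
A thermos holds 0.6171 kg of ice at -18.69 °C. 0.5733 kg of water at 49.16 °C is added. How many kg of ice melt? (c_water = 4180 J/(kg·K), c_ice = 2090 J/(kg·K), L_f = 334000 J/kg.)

m_melted ≈ 0.281 kg

Heat available from the water dropping to 0 °C: 0.5733·4180·49.16 = 117807 J.
Warming the ice to 0 °C takes 0.6171·2090·18.69 = 24105 J, leaving 93702 J for melting.
Melting all 0.6171 kg of ice would need 0.6171·334000 = 206111 J.
Since 93702 < 206111 J, not all the ice melts; equilibrium is at 0 °C.
m_melt = 93702 / L_f = 0.2805 kg.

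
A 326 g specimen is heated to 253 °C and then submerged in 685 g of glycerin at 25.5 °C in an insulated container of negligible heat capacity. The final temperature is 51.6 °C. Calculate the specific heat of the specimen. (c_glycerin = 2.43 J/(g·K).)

Conservation of energy gives ΣQ = 0:
326·c·(51.6 − 253) + 685·2.43·(51.6 − 25.5) = 0
-65656 c = -43445
c = -43445/-65656 ≈ 0.6617 J/(g·K)

c ≈ 0.662 J/(g·K)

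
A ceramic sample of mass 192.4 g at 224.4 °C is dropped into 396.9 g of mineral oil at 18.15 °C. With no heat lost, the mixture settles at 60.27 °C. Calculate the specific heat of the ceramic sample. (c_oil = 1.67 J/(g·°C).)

c ≈ 0.884 J/(g·°C)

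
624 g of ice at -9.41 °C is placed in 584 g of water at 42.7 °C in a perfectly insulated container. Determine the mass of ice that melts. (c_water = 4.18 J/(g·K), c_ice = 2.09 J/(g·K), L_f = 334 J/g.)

Cooling the water to 0 °C releases 584·4.18·42.7 = 104236 J.
Warming the ice to 0 °C takes 624·2.09·9.41 = 12272 J, leaving 91964 J for melting.
Fully melting the ice requires m_ice L_f = 624·334 = 208416 J.
91964 J < 208416 J, so only part of the ice melts and the system sits at 0 °C.
m_melt = 91964 / L_f = 275.3 g.

m_melted ≈ 275 g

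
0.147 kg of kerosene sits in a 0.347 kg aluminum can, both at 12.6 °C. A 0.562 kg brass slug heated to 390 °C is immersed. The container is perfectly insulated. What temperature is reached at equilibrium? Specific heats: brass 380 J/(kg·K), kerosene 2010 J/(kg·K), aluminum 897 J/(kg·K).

Conservation of energy gives ΣQ = 0:
0.562·380·(T − 390) + 0.147·2010·(T − 12.6) + 0.347·897·(T − 12.6) = 0
820.29 T = 90933
T = 90933/820.29 ≈ 110.86 °C

T_f ≈ 110.9 °C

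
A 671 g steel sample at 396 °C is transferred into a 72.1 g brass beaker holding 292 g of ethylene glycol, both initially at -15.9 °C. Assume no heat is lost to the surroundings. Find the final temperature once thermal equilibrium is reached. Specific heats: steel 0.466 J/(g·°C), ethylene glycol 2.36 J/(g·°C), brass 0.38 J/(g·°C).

T_f ≈ 109.2 °C

T_f is the heat-capacity-weighted average of the initial temperatures:
T_f = (312.69·396 + 689.12·(-15.9) + 27.4·(-15.9)) / (312.69 + 689.12 + 27.4)
    = 112431 / 1029.2 ≈ 109.24 °C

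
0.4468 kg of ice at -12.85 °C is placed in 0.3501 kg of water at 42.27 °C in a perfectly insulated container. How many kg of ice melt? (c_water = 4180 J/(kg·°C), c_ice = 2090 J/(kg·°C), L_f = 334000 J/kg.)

m_melted ≈ 0.149 kg

Water can give up m c ΔT = 0.3501·4180·42.27 = 61859 J before reaching 0 °C.
Warming the ice to 0 °C takes 0.4468·2090·12.85 = 11999 J, leaving 49859 J for melting.
To melt every bit of ice: 0.4468·334000 = 149231 J.
Since 49859 < 149231 J, not all the ice melts; equilibrium is at 0 °C.
Mass melted = 49859/334000 ≈ 0.1493 kg.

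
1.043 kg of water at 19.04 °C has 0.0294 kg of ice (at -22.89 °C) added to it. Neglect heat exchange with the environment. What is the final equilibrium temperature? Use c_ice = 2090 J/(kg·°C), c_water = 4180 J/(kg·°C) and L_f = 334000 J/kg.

Energy balance with sensible and latent terms:
warm ice to 0 °C: 0.0294×2090×(0 − (-22.89)) = 1406.5; melt ice: 0.0294×334000 = 9819.6; meltwater 0→T: 0.0294×4180×T = 122.89 T; water cools: 1.043×4180×(T − 19.04) = 4359.7(T − 19.04)
4482.6 T = 83009 − 11226 = 71783
T ≈ 16.01 °C. Since T > 0 °C, the all-ice-melts assumption holds.

T_f ≈ 16.0 °C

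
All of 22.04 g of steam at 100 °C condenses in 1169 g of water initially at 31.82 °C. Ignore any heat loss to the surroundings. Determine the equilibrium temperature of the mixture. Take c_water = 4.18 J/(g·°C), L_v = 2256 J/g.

Taking heat into each body as positive, Σ m c ΔT = 0:
condense steam: −22.04×2256 = −49722; condensate cools 100→T: 22.04×4.18×(T − 100) = 92.13(T − 100); water warms: 1169×4.18×(T − 31.82) = 4886.4(T − 31.82)
4978.5 T = 49722 + 9212.7 + 155486 = 214421
T ≈ 43.07 °C, under the boiling point, so the assumption holds.

T_f ≈ 43.1 °C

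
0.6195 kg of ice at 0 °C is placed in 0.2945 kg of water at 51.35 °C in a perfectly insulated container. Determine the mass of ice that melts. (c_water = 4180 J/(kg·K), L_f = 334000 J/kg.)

Cooling the water to 0 °C releases 0.2945×4180×51.35 = 63212 J.
To melt every bit of ice: 0.6195×334000 = 206913 J.
Since 63212 < 206913 J, not all the ice melts; equilibrium is at 0 °C.
m_melt = 63212 / L_f = 0.1893 kg.

m_melted ≈ 0.189 kg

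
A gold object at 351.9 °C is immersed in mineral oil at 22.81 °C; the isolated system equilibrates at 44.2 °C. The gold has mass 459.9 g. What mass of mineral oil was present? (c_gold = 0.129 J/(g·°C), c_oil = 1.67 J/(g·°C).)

m ≈ 511 g

Conservation of energy gives ΣQ = 0:
459.9·0.129·(44.2 − 351.9) + m·1.67·(44.2 − 22.81) = 0
35.72 m = 18255
m = 18255/35.72 ≈ 511 g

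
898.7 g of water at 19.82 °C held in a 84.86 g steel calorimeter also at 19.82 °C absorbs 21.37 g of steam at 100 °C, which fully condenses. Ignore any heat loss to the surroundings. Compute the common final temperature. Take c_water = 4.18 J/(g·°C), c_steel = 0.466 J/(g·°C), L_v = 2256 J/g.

Net heat exchanged in the isolated system is zero:
latent heat released on condensation: 21.37·2256 = 48211
  condensate cools 100→T: 21.37·4.18·(T − 100) = 89.33(T − 100)
  water warms: 898.7·4.18·(T − 19.82) = 3756.6(T − 19.82)
  cup: 39.54(T − 19.82)
3885.4 T = 48211 + 8932.7 + 75239 = 132382
T ≈ 34.07 °C (< 100 °C, so full condensation is consistent).

T_f ≈ 34.1 °C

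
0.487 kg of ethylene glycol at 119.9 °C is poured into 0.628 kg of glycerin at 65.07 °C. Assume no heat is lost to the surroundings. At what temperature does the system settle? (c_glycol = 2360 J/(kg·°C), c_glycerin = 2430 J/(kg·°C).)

With ΣQ=0 the equilibrium temperature is the m·c-weighted mean:
T_f = (1149.3×119.9 + 1526×65.07) / (1149.3 + 1526)
    = 237103 / 2675.4 ≈ 88.62 °C

T_f ≈ 88.6 °C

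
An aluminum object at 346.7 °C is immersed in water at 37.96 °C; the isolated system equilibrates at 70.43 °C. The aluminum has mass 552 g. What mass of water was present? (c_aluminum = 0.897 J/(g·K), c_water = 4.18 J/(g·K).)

m ≈ 1010 g

|Q_aluminum| = |Q_water|:
552·0.897·(346.7 − 70.43) = m·4.18·(70.43 − 37.96)
135.72 m = 136793  ⇒  m ≈ 1008 g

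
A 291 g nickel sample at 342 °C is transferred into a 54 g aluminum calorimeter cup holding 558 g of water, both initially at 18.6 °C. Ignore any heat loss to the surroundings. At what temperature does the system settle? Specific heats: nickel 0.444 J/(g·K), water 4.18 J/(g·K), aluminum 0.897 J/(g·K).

T_f ≈ 35.2 °C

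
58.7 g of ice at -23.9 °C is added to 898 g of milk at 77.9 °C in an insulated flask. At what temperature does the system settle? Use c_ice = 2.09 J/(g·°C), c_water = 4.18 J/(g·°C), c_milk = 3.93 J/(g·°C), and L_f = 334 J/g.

Sum of m c ΔT and latent-heat terms is zero:
ice -23.9→0 °C: 58.7·2.09·23.9 = 2932.1
  fusion: m_ice L_f = 58.7·334 = 19606
  warm the meltwater: 245.37 T
  milk: 3529.1(T − 77.9)
3774.5 T = 274920 − 22538 = 252382
T ≈ 66.86 °C (positive, so assuming full melt was valid).

T_f ≈ 66.9 °C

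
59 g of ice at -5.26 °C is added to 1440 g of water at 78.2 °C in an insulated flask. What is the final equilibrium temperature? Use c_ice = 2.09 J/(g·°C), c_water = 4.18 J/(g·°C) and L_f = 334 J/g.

T_f ≈ 71.9 °C

Let T be the final temperature. ΣQ_i = 0:
warm ice to 0 °C: 59×2.09×(0 − (-5.26)) = 648.61
  fusion: m_ice L_f = 59×334 = 19706
  meltwater 0→T: 59×4.18×T = 246.62 T
  water cools: 1440×4.18×(T − 78.2) = 6019.2(T − 78.2)
6265.8 T = 470701 − 20355 = 450347
T ≈ 71.87 °C. Since T > 0 °C, the all-ice-melts assumption holds.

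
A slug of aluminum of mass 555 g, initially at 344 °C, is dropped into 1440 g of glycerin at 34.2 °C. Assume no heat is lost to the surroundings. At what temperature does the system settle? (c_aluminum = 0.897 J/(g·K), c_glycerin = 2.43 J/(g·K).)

Conservation of energy gives ΣQ = 0:
555*0.897*(T − 344) + 1440*2.43*(T − 34.2) = 0
497.84(T − 344) + 3499.2(T − 34.2) = 0
(497.84 + 3499.2) T = 497.84*344 + 3499.2*34.2
T = 290928 / 3997 = 72.8 °C

T_f ≈ 72.8 °C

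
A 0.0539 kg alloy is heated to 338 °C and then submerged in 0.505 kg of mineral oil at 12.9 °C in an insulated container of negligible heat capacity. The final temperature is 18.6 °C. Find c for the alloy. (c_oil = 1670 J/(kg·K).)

c ≈ 279 J/(kg·K)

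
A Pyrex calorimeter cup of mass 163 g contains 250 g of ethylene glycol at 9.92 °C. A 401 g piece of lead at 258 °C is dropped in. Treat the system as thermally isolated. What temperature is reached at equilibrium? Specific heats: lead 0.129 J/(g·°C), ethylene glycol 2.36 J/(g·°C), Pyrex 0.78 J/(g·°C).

T_f ≈ 26.6 °C

Heat gained plus heat lost sum to zero:
401*0.129*(T − 258) + 250*2.36*(T − 9.92) + 163*0.78*(T − 9.92) = 0
51.73(T − 258) + 590(T − 9.92) + 127.14(T − 9.92) = 0
768.87 T = 20460
T = 20460/768.87 ≈ 26.61 °C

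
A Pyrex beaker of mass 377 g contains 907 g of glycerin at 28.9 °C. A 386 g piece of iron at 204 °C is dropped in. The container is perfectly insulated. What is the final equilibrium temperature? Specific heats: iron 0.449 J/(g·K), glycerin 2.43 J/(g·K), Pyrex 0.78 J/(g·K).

T_f ≈ 40.3 °C

Net heat exchanged in the isolated system is zero:
386*0.449*(T − 204) + 907*2.43*(T − 28.9) + 377*0.78*(T − 28.9) = 0
(173.31 + 2204 + 294.06) T = 173.31*204 + 2204*28.9 + 294.06*28.9
T = 107550 / 2671.4 = 40.3 °C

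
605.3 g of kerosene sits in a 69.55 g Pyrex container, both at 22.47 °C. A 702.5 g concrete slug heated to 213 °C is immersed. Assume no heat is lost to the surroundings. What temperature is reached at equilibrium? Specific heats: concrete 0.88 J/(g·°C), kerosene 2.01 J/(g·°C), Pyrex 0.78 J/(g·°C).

Conservation of energy gives ΣQ = 0:
702.5·0.88·(T − 213) + 605.3·2.01·(T − 22.47) + 69.55·0.78·(T − 22.47) = 0
618.2(T − 213) + 1216.7(T − 22.47) + 54.25(T − 22.47) = 0
1889.1 T = 160234
T = 160234 / 1889.1 = 84.8 °C

T_f ≈ 84.8 °C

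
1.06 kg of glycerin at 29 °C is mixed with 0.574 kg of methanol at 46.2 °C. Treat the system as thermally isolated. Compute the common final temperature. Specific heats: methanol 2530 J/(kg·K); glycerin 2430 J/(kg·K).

T_f ≈ 35.2 °C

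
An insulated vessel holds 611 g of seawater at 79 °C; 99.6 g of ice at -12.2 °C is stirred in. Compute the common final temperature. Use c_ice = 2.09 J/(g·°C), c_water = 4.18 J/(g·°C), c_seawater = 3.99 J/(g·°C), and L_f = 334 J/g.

T_f ≈ 54.9 °C

Heat gained plus heat lost sum to zero:
ice -12.2→0 °C: 99.6·2.09·12.2 = 2539.6; fusion: m_ice L_f = 99.6·334 = 33266; warm the meltwater: 416.33 T; seawater: 2437.9(T − 79)
2854.2 T = 192593 − 35806 = 156787
T ≈ 54.93 °C. Since T > 0 °C, the all-ice-melts assumption holds.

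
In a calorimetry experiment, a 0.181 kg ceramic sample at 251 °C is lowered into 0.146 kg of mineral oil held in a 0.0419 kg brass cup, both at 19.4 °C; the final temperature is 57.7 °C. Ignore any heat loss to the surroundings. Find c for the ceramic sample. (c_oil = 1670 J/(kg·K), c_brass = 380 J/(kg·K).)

Let T be the final temperature. ΣQ_i = 0:
0.181×c×(57.7 − 251) + 0.146×1670×(57.7 − 19.4) + 0.0419×380×(57.7 − 19.4) = 0
-34.99 c = -9948.1
c = -9948.1/-34.99 ≈ 284.3 J/(kg·K)

c ≈ 284 J/(kg·K)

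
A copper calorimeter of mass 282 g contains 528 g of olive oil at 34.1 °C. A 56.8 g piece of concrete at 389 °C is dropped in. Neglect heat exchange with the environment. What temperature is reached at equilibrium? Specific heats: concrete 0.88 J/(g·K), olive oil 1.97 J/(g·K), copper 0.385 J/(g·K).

T_f ≈ 48.9 °C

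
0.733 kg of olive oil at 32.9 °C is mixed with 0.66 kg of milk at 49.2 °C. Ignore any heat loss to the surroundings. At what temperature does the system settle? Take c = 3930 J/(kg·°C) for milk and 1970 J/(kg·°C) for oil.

T_f ≈ 43.4 °C

Heat gained plus heat lost sum to zero:
0.66*3930*(T − 49.2) + 0.733*1970*(T − 32.9) = 0
2593.8(T − 49.2) + 1444(T − 32.9) = 0
(2593.8 + 1444) T = 2593.8*49.2 + 1444*32.9
T ≈ 43.37 °C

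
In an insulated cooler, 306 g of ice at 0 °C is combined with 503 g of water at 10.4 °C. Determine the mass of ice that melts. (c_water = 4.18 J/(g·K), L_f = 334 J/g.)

m_melted ≈ 65.5 g

Heat available from the water dropping to 0 °C: 503×4.18×10.4 = 21866 J.
To melt every bit of ice: 306×334 = 102204 J.
Since 21866 < 102204 J, not all the ice melts; equilibrium is at 0 °C.
m_melted×334 = 21866  ⇒  m_melted ≈ 65.47 g.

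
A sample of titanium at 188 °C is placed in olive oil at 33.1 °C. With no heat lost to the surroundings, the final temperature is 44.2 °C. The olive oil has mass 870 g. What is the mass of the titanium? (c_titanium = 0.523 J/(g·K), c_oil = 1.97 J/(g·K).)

Net heat exchanged in the isolated system is zero:
m·0.523·(44.2 − 188) + 870·1.97·(44.2 − 33.1) = 0
-75.21 m = -19024
m = -19024/-75.21 ≈ 253 g

m ≈ 253 g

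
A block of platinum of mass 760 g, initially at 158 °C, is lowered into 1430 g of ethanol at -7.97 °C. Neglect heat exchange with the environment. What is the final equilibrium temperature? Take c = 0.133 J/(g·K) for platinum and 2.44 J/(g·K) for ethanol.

T_f ≈ -3.3 °C

T_f = Σ m_i c_i T_i / Σ m_i c_i:
T_f = (101.08×158 + 3489.2×(-7.97)) / (101.08 + 3489.2)
    = -11838 / 3590.3 ≈ -3.30 °C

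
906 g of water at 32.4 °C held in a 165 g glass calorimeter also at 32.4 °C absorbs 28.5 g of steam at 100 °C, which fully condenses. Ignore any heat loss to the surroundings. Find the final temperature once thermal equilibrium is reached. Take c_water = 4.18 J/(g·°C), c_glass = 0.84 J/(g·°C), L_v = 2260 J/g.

T_f ≈ 50.3 °C

Conservation of energy gives ΣQ = 0:
condense steam: −28.5×2260 = −64410
  condensate cools 100→T: 28.5×4.18×(T − 100) = 119.13(T − 100)
  original water: 3787.1(T − 32.4)
  cup: 138.6(T − 32.4)
4044.8 T = 64410 + 11913 + 127192 = 203515
T ≈ 50.32 °C, under the boiling point, so the assumption holds.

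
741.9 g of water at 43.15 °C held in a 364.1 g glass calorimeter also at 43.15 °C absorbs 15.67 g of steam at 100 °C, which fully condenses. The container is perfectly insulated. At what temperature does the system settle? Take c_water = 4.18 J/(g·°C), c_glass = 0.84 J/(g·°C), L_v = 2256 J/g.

T_f ≈ 54.4 °C

Conservation of energy gives ΣQ = 0:
latent heat released on condensation: 15.67·2256 = 35352; condensate cools 100→T: 15.67·4.18·(T − 100) = 65.5(T − 100); original water: 3101.1(T − 43.15); glass cup: 364.1·0.84·(T − 43.15) = 305.84(T − 43.15)
3472.5 T = 35352 + 6550.1 + 147011 = 188913
T ≈ 54.40 °C, under the boiling point, so the assumption holds.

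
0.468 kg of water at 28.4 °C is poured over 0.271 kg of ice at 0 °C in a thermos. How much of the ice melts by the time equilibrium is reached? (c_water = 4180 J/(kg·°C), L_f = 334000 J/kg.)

m_melted ≈ 0.166 kg

Cooling the water to 0 °C releases 0.468×4180×28.4 = 55557 J.
Melting all 0.271 kg of ice would need 0.271×334000 = 90514 J.
Since 55557 < 90514 J, not all the ice melts; equilibrium is at 0 °C.
m_melt = 55557 / L_f = 0.1663 kg.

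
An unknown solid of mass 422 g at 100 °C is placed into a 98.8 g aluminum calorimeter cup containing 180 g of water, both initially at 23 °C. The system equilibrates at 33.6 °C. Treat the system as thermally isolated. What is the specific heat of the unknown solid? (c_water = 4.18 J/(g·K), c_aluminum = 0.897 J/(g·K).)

c ≈ 0.318 J/(g·K)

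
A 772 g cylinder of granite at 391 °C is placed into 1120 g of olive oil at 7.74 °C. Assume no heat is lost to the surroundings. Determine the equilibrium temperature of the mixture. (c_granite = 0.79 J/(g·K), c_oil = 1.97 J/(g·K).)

T_f ≈ 90.7 °C

Conservation of energy gives ΣQ = 0:
772×0.79×(T − 391) + 1120×1.97×(T − 7.74) = 0
(609.88 + 2206.4) T = 609.88×391 + 2206.4×7.74
T = 255541 / 2816.3 = 90.7 °C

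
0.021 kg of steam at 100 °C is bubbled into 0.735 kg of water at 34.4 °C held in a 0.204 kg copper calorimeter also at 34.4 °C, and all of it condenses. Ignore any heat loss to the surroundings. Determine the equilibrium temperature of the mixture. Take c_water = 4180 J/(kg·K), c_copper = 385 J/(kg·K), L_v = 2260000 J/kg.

Conservation of energy gives ΣQ = 0:
condense steam: −0.021×2260000 = −47460; condensate cools 100→T: 0.021×4180×(T − 100) = 87.78(T − 100); original water: 3072.3(T − 34.4); copper cup: 0.204×385×(T − 34.4) = 78.54(T − 34.4)
3238.6 T = 47460 + 8778 + 108389 = 164627
T ≈ 50.83 °C (< 100 °C, so full condensation is consistent).

T_f ≈ 50.8 °C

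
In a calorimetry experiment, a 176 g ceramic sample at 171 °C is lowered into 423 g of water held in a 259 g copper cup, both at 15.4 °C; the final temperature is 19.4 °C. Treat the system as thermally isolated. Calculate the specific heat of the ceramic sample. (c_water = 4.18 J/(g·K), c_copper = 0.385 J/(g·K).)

c ≈ 0.28 J/(g·K)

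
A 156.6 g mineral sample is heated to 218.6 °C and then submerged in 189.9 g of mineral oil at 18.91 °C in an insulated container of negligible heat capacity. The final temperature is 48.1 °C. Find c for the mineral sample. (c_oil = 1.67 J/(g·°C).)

c ≈ 0.347 J/(g·°C)

Setting the total heat transfer to zero:
156.6·c·(48.1 − 218.6) + 189.9·1.67·(48.1 − 18.91) = 0
-26700 c = -9257.1
c = -9257.1/-26700 ≈ 0.3467 J/(g·°C)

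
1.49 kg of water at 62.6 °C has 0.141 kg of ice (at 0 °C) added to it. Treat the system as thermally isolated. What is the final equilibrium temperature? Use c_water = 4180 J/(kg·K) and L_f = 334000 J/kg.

Energy balance with sensible and latent terms:
fusion: m_ice L_f = 0.141·334000 = 47094; warm the meltwater: 589.38 T; water cools: 1.49·4180·(T − 62.6) = 6228.2(T − 62.6)
6817.6 T = 389885 − 47094 = 342791
T ≈ 50.28 °C. Since T > 0 °C, the all-ice-melts assumption holds.

T_f ≈ 50.3 °C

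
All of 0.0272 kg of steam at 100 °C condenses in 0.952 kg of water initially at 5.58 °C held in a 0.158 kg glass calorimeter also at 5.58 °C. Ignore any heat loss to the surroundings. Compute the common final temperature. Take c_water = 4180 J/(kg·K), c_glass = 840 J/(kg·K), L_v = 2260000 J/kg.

T_f ≈ 22.7 °C

Net heat exchanged in the isolated system is zero:
condense steam: −0.0272×2260000 = −61472
  condensate cools 100→T: 0.0272×4180×(T − 100) = 113.7(T − 100)
  original water: 3979.4(T − 5.58)
  glass cup: 0.158×840×(T − 5.58) = 132.72(T − 5.58)
4225.8 T = 61472 + 11370 + 22945 = 95787
T ≈ 22.67 °C — below 100 °C, confirming all the steam condensed.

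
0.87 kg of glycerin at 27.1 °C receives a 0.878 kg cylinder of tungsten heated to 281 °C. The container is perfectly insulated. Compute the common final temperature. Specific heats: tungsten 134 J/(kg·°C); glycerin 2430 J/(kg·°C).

T_f ≈ 40.5 °C

|Q_tungsten| = |Q_glycerin|:
0.878*134*(281 − T) = 0.87*2430*(T − 27.1)
117.65(281 − T) = 2114.1(T − 27.1)
2231.8 T = 90352  ⇒  T ≈ 40.48 °C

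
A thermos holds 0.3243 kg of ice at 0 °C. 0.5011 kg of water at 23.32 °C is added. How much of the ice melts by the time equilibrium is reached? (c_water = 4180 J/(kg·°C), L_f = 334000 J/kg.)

m_melted ≈ 0.146 kg

Heat available from the water dropping to 0 °C: 0.5011×4180×23.32 = 48846 J.
To melt every bit of ice: 0.3243×334000 = 108316 J.
48846 J < 108316 J, so only part of the ice melts and the system sits at 0 °C.
Mass melted = 48846/334000 ≈ 0.1462 kg.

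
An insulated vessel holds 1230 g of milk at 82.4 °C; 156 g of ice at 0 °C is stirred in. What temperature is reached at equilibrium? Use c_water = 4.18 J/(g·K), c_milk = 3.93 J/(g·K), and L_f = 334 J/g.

T_f ≈ 63.1 °C

Net heat exchanged in the isolated system is zero:
latent heat to melt: 156×334 = 52104
  meltwater 0→T: 156×4.18×T = 652.08 T
  milk: 4833.9(T − 82.4)
5486 T = 398313 − 52104 = 346209
T ≈ 63.11 °C. Since T > 0 °C, the all-ice-melts assumption holds.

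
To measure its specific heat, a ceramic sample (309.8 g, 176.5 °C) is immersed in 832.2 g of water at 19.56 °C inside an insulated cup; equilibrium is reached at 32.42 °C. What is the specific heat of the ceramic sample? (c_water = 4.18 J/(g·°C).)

c ≈ 1 J/(g·°C)

m_s c (T_s − T_f) = m_water c_water (T_f − T_0):
309.8×c×(176.5 − 32.42) = 832.2×4.18×(32.42 − 19.56)
44636 c = 44735  ⇒  c ≈ 1.002 J/(g·°C)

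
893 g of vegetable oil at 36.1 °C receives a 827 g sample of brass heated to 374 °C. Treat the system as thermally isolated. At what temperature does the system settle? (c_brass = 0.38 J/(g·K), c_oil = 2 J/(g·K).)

T_f ≈ 86.7 °C

Setting the total heat transfer to zero:
827×0.38×(T − 374) + 893×2×(T − 36.1) = 0
314.26(T − 374) + 1786(T − 36.1) = 0
2100.3 T = 182008
T = 182008 / 2100.3 = 86.7 °C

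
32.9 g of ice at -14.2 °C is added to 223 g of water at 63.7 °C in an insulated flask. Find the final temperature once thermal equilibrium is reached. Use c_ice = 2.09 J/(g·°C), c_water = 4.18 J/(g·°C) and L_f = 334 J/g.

Setting the total heat transfer to zero:
ice -14.2→0 °C: 32.9·2.09·14.2 = 976.41; fusion: m_ice L_f = 32.9·334 = 10989; meltwater 0→T: 32.9·4.18·T = 137.52 T; water cools: 223·4.18·(T − 63.7) = 932.14(T − 63.7)
1069.7 T = 59377 − 11965 = 47412
T ≈ 44.32 °C (positive, so assuming full melt was valid).

T_f ≈ 44.3 °C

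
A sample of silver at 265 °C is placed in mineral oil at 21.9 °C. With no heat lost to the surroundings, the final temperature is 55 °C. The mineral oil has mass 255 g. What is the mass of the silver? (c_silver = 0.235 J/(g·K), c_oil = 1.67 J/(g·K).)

Energy conservation, ΣQ = 0:
m×0.235×(55 − 265) + 255×1.67×(55 − 21.9) = 0
-49.35 m = -14096
m = -14096/-49.35 ≈ 285.6 g

m ≈ 286 g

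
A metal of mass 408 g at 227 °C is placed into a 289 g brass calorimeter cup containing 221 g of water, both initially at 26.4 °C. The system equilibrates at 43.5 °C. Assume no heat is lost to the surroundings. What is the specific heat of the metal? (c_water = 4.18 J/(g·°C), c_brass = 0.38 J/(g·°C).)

c ≈ 0.236 J/(g·°C)

Energy conservation, ΣQ = 0:
408·c·(43.5 − 227) + 221·4.18·(43.5 − 26.4) + 289·0.38·(43.5 − 26.4) = 0
-74868 c = -17675
c = -17675/-74868 ≈ 0.2361 J/(g·°C)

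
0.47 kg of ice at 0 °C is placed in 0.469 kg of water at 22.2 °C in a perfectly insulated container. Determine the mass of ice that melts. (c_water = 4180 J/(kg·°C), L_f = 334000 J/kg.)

m_melted ≈ 0.13 kg

Cooling the water to 0 °C releases 0.469·4180·22.2 = 43521 J.
To melt every bit of ice: 0.47·334000 = 156980 J.
43521 J < 156980 J, so only part of the ice melts and the system sits at 0 °C.
m_melt = 43521 / L_f = 0.1303 kg.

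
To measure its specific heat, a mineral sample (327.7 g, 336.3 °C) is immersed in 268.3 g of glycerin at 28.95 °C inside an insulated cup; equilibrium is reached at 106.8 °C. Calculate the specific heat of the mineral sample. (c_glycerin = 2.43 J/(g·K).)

c ≈ 0.675 J/(g·K)

Conservation of energy gives ΣQ = 0:
327.7×c×(106.8 − 336.3) + 268.3×2.43×(106.8 − 28.95) = 0
-75207 c = -50756
c = -50756/-75207 ≈ 0.6749 J/(g·K)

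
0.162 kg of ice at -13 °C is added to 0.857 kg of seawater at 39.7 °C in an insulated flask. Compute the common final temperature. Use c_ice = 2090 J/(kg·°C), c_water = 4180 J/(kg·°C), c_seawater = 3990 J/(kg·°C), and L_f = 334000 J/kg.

Let T be the final temperature. ΣQ_i = 0:
warm ice to 0 °C: 0.162×2090×(0 − (-13)) = 4401.5
  fusion: m_ice L_f = 0.162×334000 = 54108
  warm the meltwater: 677.16 T
  seawater: 3419.4(T − 39.7)
4096.6 T = 135751 − 58510 = 77242
T ≈ 18.86 °C — above 0 °C, consistent with complete melting.

T_f ≈ 18.9 °C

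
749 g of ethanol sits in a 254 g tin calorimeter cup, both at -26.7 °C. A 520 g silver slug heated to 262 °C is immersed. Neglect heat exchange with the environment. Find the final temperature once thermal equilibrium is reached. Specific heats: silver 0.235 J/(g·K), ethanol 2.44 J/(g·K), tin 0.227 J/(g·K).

T_f ≈ -9.1 °C

Heat gained plus heat lost sum to zero:
520*0.235*(T − 262) + 749*2.44*(T − (-26.7)) + 254*0.227*(T − (-26.7)) = 0
122.2(T − 262) + 1827.6(T − (-26.7)) + 57.66(T − (-26.7)) = 0
(122.2 + 1827.6 + 57.66) T = 122.2*262 + 1827.6*(-26.7) + 57.66*(-26.7)
T = -18319/2007.4 ≈ -9.13 °C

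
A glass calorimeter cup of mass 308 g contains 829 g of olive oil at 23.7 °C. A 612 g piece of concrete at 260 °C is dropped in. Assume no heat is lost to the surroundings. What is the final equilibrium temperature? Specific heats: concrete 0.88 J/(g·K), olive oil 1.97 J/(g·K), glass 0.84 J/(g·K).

T_f = Σ m_i c_i T_i / Σ m_i c_i:
T_f = (538.56·260 + 1633.1·23.7 + 258.72·23.7) / (538.56 + 1633.1 + 258.72)
    = 184862 / 2430.4 ≈ 76.06 °C

T_f ≈ 76.1 °C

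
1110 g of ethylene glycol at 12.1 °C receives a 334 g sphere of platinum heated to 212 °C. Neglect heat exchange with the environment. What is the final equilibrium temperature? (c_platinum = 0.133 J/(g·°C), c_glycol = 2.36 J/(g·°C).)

T_f ≈ 15.4 °C

Energy conservation, ΣQ = 0:
334×0.133×(T − 212) + 1110×2.36×(T − 12.1) = 0
2664 T = 41115
T ≈ 15.43 °C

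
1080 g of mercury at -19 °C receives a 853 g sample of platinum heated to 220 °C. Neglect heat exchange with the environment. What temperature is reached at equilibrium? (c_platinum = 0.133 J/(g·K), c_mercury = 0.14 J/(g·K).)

T_f ≈ 83.5 °C

Setting the total heat transfer to zero:
853×0.133×(T − 220) + 1080×0.14×(T − (-19)) = 0
(113.45 + 151.2) T = 113.45×220 + 151.2×(-19)
T = 22086/264.65 ≈ 83.45 °C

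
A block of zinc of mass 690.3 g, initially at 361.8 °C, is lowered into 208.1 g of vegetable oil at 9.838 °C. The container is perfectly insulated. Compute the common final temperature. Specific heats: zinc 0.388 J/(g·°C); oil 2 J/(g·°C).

T_f ≈ 147.6 °C

Set heat shed by the hot body equal to heat absorbed by the cold body:
690.3×0.388×(361.8 − T) = 208.1×2×(T − 9.838)
267.84(361.8 − T) = 416.2(T − 9.838)
684.04 T = 100998  ⇒  T ≈ 147.65 °C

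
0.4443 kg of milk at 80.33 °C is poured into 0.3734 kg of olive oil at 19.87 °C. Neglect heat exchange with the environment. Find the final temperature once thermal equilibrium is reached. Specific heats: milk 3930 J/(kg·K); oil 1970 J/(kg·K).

T_f ≈ 62.4 °C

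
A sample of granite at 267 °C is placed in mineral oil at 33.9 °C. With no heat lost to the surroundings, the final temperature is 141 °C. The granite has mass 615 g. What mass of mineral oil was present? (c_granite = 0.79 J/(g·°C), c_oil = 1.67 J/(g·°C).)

m ≈ 342 g

Net heat exchanged in the isolated system is zero:
615×0.79×(141 − 267) + m×1.67×(141 − 33.9) = 0
178.86 m = 61217
m = 61217/178.86 ≈ 342.3 g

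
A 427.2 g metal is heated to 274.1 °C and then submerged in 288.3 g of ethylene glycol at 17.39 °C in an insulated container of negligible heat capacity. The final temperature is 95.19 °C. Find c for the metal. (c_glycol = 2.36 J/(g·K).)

c ≈ 0.693 J/(g·K)

Heat lost by the metal = heat gained by the glycol:
427.2·c·(274.1 − 95.19) = 288.3·2.36·(95.19 − 17.39)
76430 c = 52934  ⇒  c ≈ 0.6926 J/(g·K)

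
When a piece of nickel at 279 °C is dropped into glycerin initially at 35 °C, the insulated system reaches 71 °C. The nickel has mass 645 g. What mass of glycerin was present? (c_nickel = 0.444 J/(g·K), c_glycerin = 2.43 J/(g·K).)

m ≈ 681 g

Setting the total heat transfer to zero:
645×0.444×(71 − 279) + m×2.43×(71 − 35) = 0
87.48 m = 59567
m = 59567/87.48 ≈ 680.9 g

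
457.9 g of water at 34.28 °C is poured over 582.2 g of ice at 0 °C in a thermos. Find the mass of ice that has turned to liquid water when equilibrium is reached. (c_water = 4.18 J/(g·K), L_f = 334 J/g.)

m_melted ≈ 196 g

Cooling the water to 0 °C releases 457.9×4.18×34.28 = 65613 J.
Fully melting the ice requires m_ice L_f = 582.2×334 = 194455 J.
65613 J < 194455 J, so only part of the ice melts and the system sits at 0 °C.
m_melted×334 = 65613  ⇒  m_melted ≈ 196.4 g.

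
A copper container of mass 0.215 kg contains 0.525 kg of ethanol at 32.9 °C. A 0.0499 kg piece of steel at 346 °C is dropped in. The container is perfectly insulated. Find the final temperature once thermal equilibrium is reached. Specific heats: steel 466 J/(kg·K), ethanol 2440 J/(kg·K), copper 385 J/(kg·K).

Setting the total heat transfer to zero:
0.0499*466*(T − 346) + 0.525*2440*(T − 32.9) + 0.215*385*(T − 32.9) = 0
23.25(T − 346) + 1281(T − 32.9) + 82.78(T − 32.9) = 0
1387 T = 52914
T = 52914 / 1387 = 38.1 °C

T_f ≈ 38.1 °C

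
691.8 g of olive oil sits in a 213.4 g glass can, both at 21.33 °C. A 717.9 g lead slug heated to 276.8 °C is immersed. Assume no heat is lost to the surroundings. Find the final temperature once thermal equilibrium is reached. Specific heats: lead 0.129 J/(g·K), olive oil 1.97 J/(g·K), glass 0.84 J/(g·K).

T_f ≈ 35.8 °C

T_f is the heat-capacity-weighted average of the initial temperatures:
T_f = (92.61*276.8 + 1362.8*21.33 + 179.26*21.33) / (92.61 + 1362.8 + 179.26)
    = 58527 / 1634.7 ≈ 35.80 °C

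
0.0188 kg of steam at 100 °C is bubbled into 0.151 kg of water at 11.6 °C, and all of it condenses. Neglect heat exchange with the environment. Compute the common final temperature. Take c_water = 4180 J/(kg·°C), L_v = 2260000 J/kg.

T_f ≈ 81.2 °C

Energy balance with sensible and latent terms:
steam→water at 100 °C releases m L_v = 0.0188·2260000 = 42488
  condensate cools 100→T: 0.0188·4180·(T − 100) = 78.58(T − 100)
  original water: 631.18(T − 11.6)
709.76 T = 42488 + 7858.4 + 7321.7 = 57668
T ≈ 81.25 °C (< 100 °C, so full condensation is consistent).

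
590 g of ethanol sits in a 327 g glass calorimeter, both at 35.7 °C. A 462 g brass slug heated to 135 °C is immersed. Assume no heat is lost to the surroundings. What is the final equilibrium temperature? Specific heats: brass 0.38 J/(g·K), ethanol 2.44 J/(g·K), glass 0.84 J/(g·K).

T_f ≈ 44.9 °C

Setting the total heat transfer to zero:
462×0.38×(T − 135) + 590×2.44×(T − 35.7) + 327×0.84×(T − 35.7) = 0
175.56(T − 135) + 1439.6(T − 35.7) + 274.68(T − 35.7) = 0
1889.8 T = 84900
T = 84900 / 1889.8 = 44.9 °C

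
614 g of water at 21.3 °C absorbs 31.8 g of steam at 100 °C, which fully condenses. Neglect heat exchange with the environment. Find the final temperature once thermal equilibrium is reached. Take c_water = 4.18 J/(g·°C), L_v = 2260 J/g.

T_f ≈ 51.8 °C

Sum of m c ΔT and latent-heat terms is zero:
condense steam: −31.8·2260 = −71868; condensate cools 100→T: 31.8·4.18·(T − 100) = 132.92(T − 100); original water: 2566.5(T − 21.3)
2699.4 T = 71868 + 13292 + 54667 = 139827
T ≈ 51.80 °C — below 100 °C, confirming all the steam condensed.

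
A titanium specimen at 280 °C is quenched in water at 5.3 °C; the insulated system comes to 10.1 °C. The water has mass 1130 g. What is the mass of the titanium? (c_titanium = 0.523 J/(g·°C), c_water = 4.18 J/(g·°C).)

Let T be the final temperature. ΣQ_i = 0:
m·0.523·(10.1 − 280) + 1130·4.18·(10.1 − 5.3) = 0
-141.16 m = -22672
m = -22672/-141.16 ≈ 160.6 g

m ≈ 161 g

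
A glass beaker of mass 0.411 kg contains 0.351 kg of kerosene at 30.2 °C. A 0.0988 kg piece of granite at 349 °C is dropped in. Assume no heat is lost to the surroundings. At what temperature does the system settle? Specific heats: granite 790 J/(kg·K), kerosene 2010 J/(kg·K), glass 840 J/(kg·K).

Heat gained plus heat lost sum to zero:
0.0988×790×(T − 349) + 0.351×2010×(T − 30.2) + 0.411×840×(T − 30.2) = 0
78.05(T − 349) + 705.51(T − 30.2) + 345.24(T − 30.2) = 0
1128.8 T = 58973
T ≈ 52.24 °C

T_f ≈ 52.2 °C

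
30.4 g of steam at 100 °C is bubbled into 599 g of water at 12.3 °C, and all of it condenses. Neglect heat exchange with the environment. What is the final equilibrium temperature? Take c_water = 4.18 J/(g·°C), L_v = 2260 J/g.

T_f ≈ 42.7 °C

Taking heat into each body as positive, Σ m c ΔT = 0:
condense steam: −30.4×2260 = −68704; condensate cools 100→T: 30.4×4.18×(T − 100) = 127.07(T − 100); water warms: 599×4.18×(T − 12.3) = 2503.8(T − 12.3)
2630.9 T = 68704 + 12707 + 30797 = 112208
T ≈ 42.65 °C, under the boiling point, so the assumption holds.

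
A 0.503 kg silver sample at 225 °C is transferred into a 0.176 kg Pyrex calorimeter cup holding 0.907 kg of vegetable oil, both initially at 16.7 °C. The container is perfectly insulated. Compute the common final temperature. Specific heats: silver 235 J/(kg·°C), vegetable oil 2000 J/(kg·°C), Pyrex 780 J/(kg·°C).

T_f ≈ 28.6 °C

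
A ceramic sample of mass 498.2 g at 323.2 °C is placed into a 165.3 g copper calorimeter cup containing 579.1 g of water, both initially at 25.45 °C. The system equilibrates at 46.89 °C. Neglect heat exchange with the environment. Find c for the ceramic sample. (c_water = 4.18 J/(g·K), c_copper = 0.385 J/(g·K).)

c ≈ 0.387 J/(g·K)

Taking heat into each body as positive, Σ m c ΔT = 0:
498.2·c·(46.89 − 323.2) + 579.1·4.18·(46.89 − 25.45) + 165.3·0.385·(46.89 − 25.45) = 0
-137658 c = -53263
c = -53263/-137658 ≈ 0.3869 J/(g·K)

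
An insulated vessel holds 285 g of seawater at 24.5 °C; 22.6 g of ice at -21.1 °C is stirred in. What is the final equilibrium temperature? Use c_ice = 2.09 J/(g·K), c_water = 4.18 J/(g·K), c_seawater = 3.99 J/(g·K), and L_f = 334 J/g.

Energy balance with sensible and latent terms:
ice -21.1→0 °C: 22.6·2.09·21.1 = 996.64
  latent heat to melt: 22.6·334 = 7548.4
  warm the meltwater: 94.47 T
  seawater cools: 285·3.99·(T − 24.5) = 1137.2(T − 24.5)
1231.6 T = 27860 − 8545 = 19315
T ≈ 15.68 °C — above 0 °C, consistent with complete melting.

T_f ≈ 15.7 °C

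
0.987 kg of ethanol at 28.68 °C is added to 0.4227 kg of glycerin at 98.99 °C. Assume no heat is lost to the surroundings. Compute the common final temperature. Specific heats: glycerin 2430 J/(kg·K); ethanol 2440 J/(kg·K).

Set heat shed by the hot body equal to heat absorbed by the cold body:
0.4227×2430×(98.99 − T) = 0.987×2440×(T − 28.68)
1027.2(98.99 − T) = 2408.3(T − 28.68)
3435.4 T = 170748  ⇒  T ≈ 49.70 °C

T_f ≈ 49.7 °C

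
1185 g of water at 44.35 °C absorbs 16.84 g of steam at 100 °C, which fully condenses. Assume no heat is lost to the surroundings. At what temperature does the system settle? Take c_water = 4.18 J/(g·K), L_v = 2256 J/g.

Heat gained plus heat lost sum to zero:
condense steam: −16.84·2256 = −37991
  condensed water 100 °C→T: 70.39(T − 100)
  water warms: 1185·4.18·(T − 44.35) = 4953.3(T − 44.35)
5023.7 T = 37991 + 7039.1 + 219679 = 264709
T ≈ 52.69 °C, under the boiling point, so the assumption holds.

T_f ≈ 52.7 °C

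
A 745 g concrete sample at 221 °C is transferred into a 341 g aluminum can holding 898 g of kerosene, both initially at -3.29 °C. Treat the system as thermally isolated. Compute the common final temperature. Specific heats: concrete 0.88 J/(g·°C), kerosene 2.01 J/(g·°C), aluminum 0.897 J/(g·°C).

Setting the total heat transfer to zero:
745·0.88·(T − 221) + 898·2.01·(T − (-3.29)) + 341·0.897·(T − (-3.29)) = 0
(655.6 + 1805 + 305.88) T = 655.6·221 + 1805·(-3.29) + 305.88·(-3.29)
T = 137943 / 2766.5 = 49.9 °C

T_f ≈ 49.9 °C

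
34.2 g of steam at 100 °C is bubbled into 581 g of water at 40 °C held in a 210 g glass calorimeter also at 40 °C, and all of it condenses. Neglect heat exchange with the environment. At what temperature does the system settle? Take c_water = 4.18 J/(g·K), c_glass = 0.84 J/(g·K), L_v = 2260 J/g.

T_f ≈ 71.2 °C

Net heat exchanged in the isolated system is zero:
steam→water at 100 °C releases m L_v = 34.2×2260 = 77292; condensate cools 100→T: 34.2×4.18×(T − 100) = 142.96(T − 100); original water: 2428.6(T − 40); glass cup: 210×0.84×(T − 40) = 176.4(T − 40)
2747.9 T = 77292 + 14296 + 104199 = 195787
T ≈ 71.25 °C — below 100 °C, confirming all the steam condensed.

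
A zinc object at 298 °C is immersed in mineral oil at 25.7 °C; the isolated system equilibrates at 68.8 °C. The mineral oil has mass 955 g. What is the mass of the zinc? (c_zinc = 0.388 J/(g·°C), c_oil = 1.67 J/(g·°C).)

Setting the total heat transfer to zero:
m×0.388×(68.8 − 298) + 955×1.67×(68.8 − 25.7) = 0
-88.93 m = -68738
m = -68738/-88.93 ≈ 772.9 g

m ≈ 773 g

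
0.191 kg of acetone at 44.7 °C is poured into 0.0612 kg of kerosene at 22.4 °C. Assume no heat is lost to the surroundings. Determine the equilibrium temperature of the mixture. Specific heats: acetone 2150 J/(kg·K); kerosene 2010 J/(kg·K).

T_f ≈ 39.6 °C

With ΣQ=0 the equilibrium temperature is the m·c-weighted mean:
T_f = (410.65×44.7 + 123.01×22.4) / (410.65 + 123.01)
    = 21112 / 533.66 ≈ 39.56 °C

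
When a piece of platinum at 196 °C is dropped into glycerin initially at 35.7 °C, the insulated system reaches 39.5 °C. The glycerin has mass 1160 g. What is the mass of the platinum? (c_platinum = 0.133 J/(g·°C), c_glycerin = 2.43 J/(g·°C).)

|Q_platinum| = |Q_glycerin|:
m×0.133×(196 − 39.5) = 1160×2.43×(39.5 − 35.7)
20.81 m = 10711  ⇒  m ≈ 514.6 g

m ≈ 515 g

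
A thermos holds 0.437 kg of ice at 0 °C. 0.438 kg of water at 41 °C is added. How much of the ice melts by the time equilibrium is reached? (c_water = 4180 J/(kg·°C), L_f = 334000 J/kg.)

Heat available from the water dropping to 0 °C: 0.438·4180·41 = 75064 J.
Melting all 0.437 kg of ice would need 0.437·334000 = 145958 J.
Since 75064 < 145958 J, not all the ice melts; equilibrium is at 0 °C.
m_melted·334000 = 75064  ⇒  m_melted ≈ 0.2247 kg.

m_melted ≈ 0.225 kg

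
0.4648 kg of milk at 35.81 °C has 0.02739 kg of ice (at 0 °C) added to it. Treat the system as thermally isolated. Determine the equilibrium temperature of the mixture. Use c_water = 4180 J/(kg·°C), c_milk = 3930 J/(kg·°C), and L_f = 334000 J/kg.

T_f ≈ 29.0 °C

Heat gained plus heat lost sum to zero:
melt ice: 0.02739·334000 = 9148.3
  warm the meltwater: 114.49 T
  milk cools: 0.4648·3930·(T − 35.81) = 1826.7(T − 35.81)
1941.2 T = 65413 − 9148.3 = 56265
T ≈ 28.99 °C. Since T > 0 °C, the all-ice-melts assumption holds.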